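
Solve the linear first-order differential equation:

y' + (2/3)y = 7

Using integrating factor method:

General solution: y = 21/2 + Ce^(-2x/3)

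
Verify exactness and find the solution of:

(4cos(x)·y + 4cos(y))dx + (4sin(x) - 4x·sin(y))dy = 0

Verify exactness: ∂M/∂y = ∂N/∂x ✓
Find F(x,y) such that ∂F/∂x = M, ∂F/∂y = N
Solution: 4sin(x)·y + 4x·cos(y) = C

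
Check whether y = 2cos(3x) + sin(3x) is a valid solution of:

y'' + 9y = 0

Verification:
y'' = -18cos(3x) - 9sin(3x)
y'' + 9y = 0 ✓

Yes, it is a solution.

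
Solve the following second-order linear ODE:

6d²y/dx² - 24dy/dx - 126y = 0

Characteristic equation: 6r² - 24r - 126 = 0
Divide by 6: r² - 4r - 21 = 0
Roots: r = 7, -3 (distinct real)
General solution: y = C₁e^(7x) + C₂e^(-3x)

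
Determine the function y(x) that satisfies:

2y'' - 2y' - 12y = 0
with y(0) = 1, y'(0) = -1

General solution: y = C₁e^(3x) + C₂e^(-2x)
Applying ICs: C₁ = 1/5, C₂ = 4/5
Particular solution: y = (1/5)e^(3x) + (4/5)e^(-2x)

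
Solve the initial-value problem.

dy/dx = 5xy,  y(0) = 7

General solution: y = Ce^(5x²/2)
Applying IC y(0) = 7:
Particular solution: y = 7e^(5x²/2)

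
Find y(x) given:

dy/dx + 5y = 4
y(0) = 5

General solution: y = 4/5 + Ce^(-5x)
Applying y(0) = 5: C = 5 - 4/5 = 21/5
Particular solution: y = 4/5 + (21/5)e^(-5x)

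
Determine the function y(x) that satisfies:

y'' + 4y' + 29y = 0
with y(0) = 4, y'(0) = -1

General solution: y = e^(-2x)(C₁cos(5x) + C₂sin(5x))
Complex roots r = -2 ± 5i
Applying ICs: C₁ = 4, C₂ = 7/5
Particular solution: y = e^(-2x)(4cos(5x) + (7/5)sin(5x))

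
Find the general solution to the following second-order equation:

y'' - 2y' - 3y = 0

Characteristic equation: r² - 2r - 3 = 0
Roots: r = 3, -1 (distinct real)
General solution: y = C₁e^(3x) + C₂e^(-x)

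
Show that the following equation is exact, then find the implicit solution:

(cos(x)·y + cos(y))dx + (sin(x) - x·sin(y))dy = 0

Verify exactness: ∂M/∂y = ∂N/∂x ✓
Find F(x,y) such that ∂F/∂x = M, ∂F/∂y = N
Solution: sin(x)·y + x·cos(y) = C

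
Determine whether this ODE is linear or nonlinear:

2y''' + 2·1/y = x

Nonlinear (1/y term)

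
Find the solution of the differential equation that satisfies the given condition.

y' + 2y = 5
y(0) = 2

General solution: y = 5/2 + Ce^(-2x)
Applying y(0) = 2: C = 2 - 5/2 = -1/2
Particular solution: y = 5/2 - (1/2)e^(-2x)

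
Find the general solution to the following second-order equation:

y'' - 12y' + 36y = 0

Characteristic equation: r² - 12r + 36 = 0
Factored: (r - 6)² = 0
Repeated root: r = 6
General solution: y = (C₁ + C₂x)e^(6x)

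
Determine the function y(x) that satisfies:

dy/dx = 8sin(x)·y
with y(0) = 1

General solution: y = Ce^(-8cos(x))
Applying IC y(0) = 1:
Particular solution: y = e^(8(1-cos(x)))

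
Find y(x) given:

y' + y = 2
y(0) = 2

General solution: y = 2 + Ce^(-x)
Applying y(0) = 2: C = 2 - 2 = 0
Particular solution: y = 2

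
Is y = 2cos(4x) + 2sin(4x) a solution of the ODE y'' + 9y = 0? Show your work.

Verification:
y'' = -32cos(4x) - 32sin(4x)
y'' + 9y ≠ 0 (frequency mismatch: got 16 instead of 9)

No, it is not a solution.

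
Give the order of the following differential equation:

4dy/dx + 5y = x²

The order is 1 (highest derivative is of order 1).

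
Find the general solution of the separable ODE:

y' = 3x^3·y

Separating variables and integrating:
ln|y| = 3x^4/4 + C

General solution: y = Ce^(3x^4/4)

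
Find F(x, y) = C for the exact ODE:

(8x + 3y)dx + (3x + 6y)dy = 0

Verify exactness: ∂M/∂y = ∂N/∂x ✓
Find F(x,y) such that ∂F/∂x = M, ∂F/∂y = N
Solution: 4x² + 3xy + 3y² = C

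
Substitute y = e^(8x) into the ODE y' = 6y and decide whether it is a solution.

Verification:
y = e^(8x)
y' = 8e^(8x)
But 6y = 6e^(8x)
y' ≠ 6y — the derivative does not match

No, it is not a solution.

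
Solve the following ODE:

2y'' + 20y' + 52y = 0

Characteristic equation: 2r² + 20r + 52 = 0
Divide by 2: r² + 10r + 26 = 0
Roots: r = -5 ± i (complex conjugates)
General solution: y = e^(-5x)(C₁cos(x) + C₂sin(x))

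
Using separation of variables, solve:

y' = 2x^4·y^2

Separating variables and integrating:
-1/y = 2x^5/5 + C

General solution: y^-1 = (-2/5)x^5 + C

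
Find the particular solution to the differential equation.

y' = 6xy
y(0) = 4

General solution: y = Ce^(3x²)
Applying IC y(0) = 4:
Particular solution: y = 4e^(3x²)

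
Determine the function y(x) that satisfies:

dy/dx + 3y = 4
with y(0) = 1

General solution: y = 4/3 + Ce^(-3x)
Applying y(0) = 1: C = 1 - 4/3 = -1/3
Particular solution: y = 4/3 - (1/3)e^(-3x)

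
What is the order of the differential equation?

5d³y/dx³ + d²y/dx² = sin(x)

The order is 3 (highest derivative is of order 3).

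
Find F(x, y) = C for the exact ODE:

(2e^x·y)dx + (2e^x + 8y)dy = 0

Verify exactness: ∂M/∂y = ∂N/∂x ✓
Find F(x,y) such that ∂F/∂x = M, ∂F/∂y = N
Solution: 2e^x·y + 4y² = C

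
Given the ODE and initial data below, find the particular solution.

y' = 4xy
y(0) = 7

General solution: y = Ce^(2x²)
Applying IC y(0) = 7:
Particular solution: y = 7e^(2x²)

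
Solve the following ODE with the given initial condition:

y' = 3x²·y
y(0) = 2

General solution: y = Ce^(x³)
Applying IC y(0) = 2:
Particular solution: y = 2e^(x³)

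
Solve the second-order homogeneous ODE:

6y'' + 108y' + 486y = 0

Characteristic equation: 6r² + 108r + 486 = 0
Divide by 6: r² + 18r + 81 = 0
Factored: (r + 9)² = 0
Repeated root: r = -9
General solution: y = (C₁ + C₂x)e^(-9x)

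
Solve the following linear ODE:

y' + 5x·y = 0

Using integrating factor method:

General solution: y = Ce^(-5x^2/2)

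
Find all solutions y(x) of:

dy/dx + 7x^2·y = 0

Using integrating factor method:

General solution: y = Ce^(-7x^3/3)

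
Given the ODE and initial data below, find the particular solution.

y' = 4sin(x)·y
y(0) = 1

General solution: y = Ce^(-4cos(x))
Applying IC y(0) = 1:
Particular solution: y = e^(4(1-cos(x)))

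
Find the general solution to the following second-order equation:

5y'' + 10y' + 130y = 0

Characteristic equation: 5r² + 10r + 130 = 0
Divide by 5: r² + 2r + 26 = 0
Roots: r = -1 ± 5i (complex conjugates)
General solution: y = e^(-x)(C₁cos(5x) + C₂sin(5x))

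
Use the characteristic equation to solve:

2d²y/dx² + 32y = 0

Characteristic equation: 2r² + 32 = 0
Divide by 2: r² + 16 = 0
Roots: r = ±4i (complex conjugates)
General solution: y = C₁cos(4x) + C₂sin(4x)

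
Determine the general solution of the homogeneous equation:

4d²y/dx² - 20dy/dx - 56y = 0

Characteristic equation: 4r² - 20r - 56 = 0
Divide by 4: r² - 5r - 14 = 0
Roots: r = 7, -2 (distinct real)
General solution: y = C₁e^(7x) + C₂e^(-2x)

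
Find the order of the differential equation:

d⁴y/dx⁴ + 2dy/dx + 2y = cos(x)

The order is 4 (highest derivative is of order 4).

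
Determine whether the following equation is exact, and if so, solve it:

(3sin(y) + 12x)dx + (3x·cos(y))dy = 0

Verify exactness: ∂M/∂y = ∂N/∂x ✓
Find F(x,y) such that ∂F/∂x = M, ∂F/∂y = N
Solution: 3x·sin(y) + 6x² = C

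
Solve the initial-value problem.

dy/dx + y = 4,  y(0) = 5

General solution: y = 4 + Ce^(-x)
Applying y(0) = 5: C = 5 - 4 = 1
Particular solution: y = 4 + e^(-x)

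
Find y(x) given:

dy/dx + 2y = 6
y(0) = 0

General solution: y = 3 + Ce^(-2x)
Applying y(0) = 0: C = 0 - 3 = -3
Particular solution: y = 3 - 3e^(-2x)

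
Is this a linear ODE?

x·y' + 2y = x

Yes. Linear (y and its derivatives appear to the first power only, no products of y terms)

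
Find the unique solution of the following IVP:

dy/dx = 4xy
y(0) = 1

General solution: y = Ce^(2x²)
Applying IC y(0) = 1:
Particular solution: y = e^(2x²)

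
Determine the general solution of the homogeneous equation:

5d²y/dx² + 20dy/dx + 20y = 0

Characteristic equation: 5r² + 20r + 20 = 0
Divide by 5: r² + 4r + 4 = 0
Factored: (r + 2)² = 0
Repeated root: r = -2
General solution: y = (C₁ + C₂x)e^(-2x)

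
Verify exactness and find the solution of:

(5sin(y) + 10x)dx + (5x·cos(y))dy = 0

Verify exactness: ∂M/∂y = ∂N/∂x ✓
Find F(x,y) such that ∂F/∂x = M, ∂F/∂y = N
Solution: 5x·sin(y) + 5x² = C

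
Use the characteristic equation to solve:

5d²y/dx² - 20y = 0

Characteristic equation: 5r² - 20 = 0
Divide by 5: r² - 4 = 0
Roots: r = 2, -2 (distinct real)
General solution: y = C₁e^(2x) + C₂e^(-2x)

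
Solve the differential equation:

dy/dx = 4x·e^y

Separating variables and integrating:
-e^(-y) = 2x² + C

General solution: y = -ln(C - 2x²)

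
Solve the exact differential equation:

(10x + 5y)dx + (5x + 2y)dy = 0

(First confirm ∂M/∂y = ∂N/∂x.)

Verify exactness: ∂M/∂y = ∂N/∂x ✓
Find F(x,y) such that ∂F/∂x = M, ∂F/∂y = N
Solution: 5x² + 5xy + y² = C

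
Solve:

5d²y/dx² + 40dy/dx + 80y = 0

Characteristic equation: 5r² + 40r + 80 = 0
Divide by 5: r² + 8r + 16 = 0
Factored: (r + 4)² = 0
Repeated root: r = -4
General solution: y = (C₁ + C₂x)e^(-4x)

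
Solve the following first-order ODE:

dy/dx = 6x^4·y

Separating variables and integrating:
ln|y| = 6x^5/5 + C

General solution: y = Ce^(6x^5/5)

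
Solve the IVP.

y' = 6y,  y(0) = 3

General solution: y = Ce^(6x)
Applying IC y(0) = 3:
Particular solution: y = 3e^(6x)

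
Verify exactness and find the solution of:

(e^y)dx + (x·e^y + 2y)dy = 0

Verify exactness: ∂M/∂y = ∂N/∂x ✓
Find F(x,y) such that ∂F/∂x = M, ∂F/∂y = N
Solution: x·e^y + y² = C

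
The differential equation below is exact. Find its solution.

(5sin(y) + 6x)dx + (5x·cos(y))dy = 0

Verify exactness: ∂M/∂y = ∂N/∂x ✓
Find F(x,y) such that ∂F/∂x = M, ∂F/∂y = N
Solution: 5x·sin(y) + 3x² = C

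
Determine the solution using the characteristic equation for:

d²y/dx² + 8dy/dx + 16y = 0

Characteristic equation: r² + 8r + 16 = 0
Factored: (r + 4)² = 0
Repeated root: r = -4
General solution: y = (C₁ + C₂x)e^(-4x)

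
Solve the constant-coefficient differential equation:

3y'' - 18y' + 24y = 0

Characteristic equation: 3r² - 18r + 24 = 0
Divide by 3: r² - 6r + 8 = 0
Roots: r = 4, 2 (distinct real)
General solution: y = C₁e^(4x) + C₂e^(2x)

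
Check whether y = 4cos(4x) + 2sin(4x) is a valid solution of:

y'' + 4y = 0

Verification:
y'' = -64cos(4x) - 32sin(4x)
y'' + 4y ≠ 0 (frequency mismatch: got 16 instead of 4)

No, it is not a solution.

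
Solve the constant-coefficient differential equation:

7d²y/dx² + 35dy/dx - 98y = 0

Characteristic equation: 7r² + 35r - 98 = 0
Divide by 7: r² + 5r - 14 = 0
Roots: r = 2, -7 (distinct real)
General solution: y = C₁e^(2x) + C₂e^(-7x)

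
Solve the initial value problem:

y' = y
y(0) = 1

General solution: y = Ce^x
Applying IC y(0) = 1:
Particular solution: y = e^x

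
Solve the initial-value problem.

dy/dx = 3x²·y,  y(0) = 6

General solution: y = Ce^(x³)
Applying IC y(0) = 6:
Particular solution: y = 6e^(x³)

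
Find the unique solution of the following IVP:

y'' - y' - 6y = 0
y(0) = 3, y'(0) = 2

General solution: y = C₁e^(3x) + C₂e^(-2x)
Applying ICs: C₁ = 8/5, C₂ = 7/5
Particular solution: y = (8/5)e^(3x) + (7/5)e^(-2x)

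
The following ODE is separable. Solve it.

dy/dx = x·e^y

Separating variables and integrating:
-e^(-y) = x²/2 + C

General solution: y = -ln(C - x²/2)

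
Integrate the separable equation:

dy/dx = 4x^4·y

Separating variables and integrating:
ln|y| = 4x^5/5 + C

General solution: y = Ce^(4x^5/5)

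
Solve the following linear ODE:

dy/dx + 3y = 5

Using integrating factor method:

General solution: y = 5/3 + Ce^(-3x)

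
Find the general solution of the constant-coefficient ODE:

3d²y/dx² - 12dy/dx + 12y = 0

Characteristic equation: 3r² - 12r + 12 = 0
Divide by 3: r² - 4r + 4 = 0
Factored: (r - 2)² = 0
Repeated root: r = 2
General solution: y = (C₁ + C₂x)e^(2x)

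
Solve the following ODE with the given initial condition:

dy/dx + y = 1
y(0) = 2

General solution: y = 1 + Ce^(-x)
Applying y(0) = 2: C = 2 - 1 = 1
Particular solution: y = 1 + e^(-x)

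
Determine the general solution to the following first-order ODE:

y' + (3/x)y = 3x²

Using integrating factor method:

General solution: y = (1/2)x^3 + Cx^(-3)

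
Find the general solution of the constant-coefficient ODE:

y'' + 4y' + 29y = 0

Characteristic equation: r² + 4r + 29 = 0
Roots: r = -2 ± 5i (complex conjugates)
General solution: y = e^(-2x)(C₁cos(5x) + C₂sin(5x))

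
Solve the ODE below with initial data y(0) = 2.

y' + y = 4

General solution: y = 4 + Ce^(-x)
Applying y(0) = 2: C = 2 - 4 = -2
Particular solution: y = 4 - 2e^(-x)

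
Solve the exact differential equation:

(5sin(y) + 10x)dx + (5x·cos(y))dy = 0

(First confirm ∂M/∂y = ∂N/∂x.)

Verify exactness: ∂M/∂y = ∂N/∂x ✓
Find F(x,y) such that ∂F/∂x = M, ∂F/∂y = N
Solution: 5x·sin(y) + 5x² = C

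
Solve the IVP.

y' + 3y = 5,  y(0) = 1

General solution: y = 5/3 + Ce^(-3x)
Applying y(0) = 1: C = 1 - 5/3 = -2/3
Particular solution: y = 5/3 - (2/3)e^(-3x)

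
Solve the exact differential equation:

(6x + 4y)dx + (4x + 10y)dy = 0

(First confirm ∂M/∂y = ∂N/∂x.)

Verify exactness: ∂M/∂y = ∂N/∂x ✓
Find F(x,y) such that ∂F/∂x = M, ∂F/∂y = N
Solution: 3x² + 4xy + 5y² = C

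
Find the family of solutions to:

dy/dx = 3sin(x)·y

Separating variables and integrating:
ln|y| = -3cos(x) + C

General solution: y = Ce^(-3cos(x))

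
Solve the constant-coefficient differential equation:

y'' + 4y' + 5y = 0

Characteristic equation: r² + 4r + 5 = 0
Roots: r = -2 ± i (complex conjugates)
General solution: y = e^(-2x)(C₁cos(x) + C₂sin(x))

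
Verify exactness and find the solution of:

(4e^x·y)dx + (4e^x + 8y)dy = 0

Verify exactness: ∂M/∂y = ∂N/∂x ✓
Find F(x,y) such that ∂F/∂x = M, ∂F/∂y = N
Solution: 4e^x·y + 4y² = C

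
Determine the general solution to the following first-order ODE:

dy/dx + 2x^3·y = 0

Using integrating factor method:

General solution: y = Ce^(-x^4/2)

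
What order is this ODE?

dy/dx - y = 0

The order is 1 (highest derivative is of order 1).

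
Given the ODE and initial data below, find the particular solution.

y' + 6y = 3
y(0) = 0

General solution: y = 1/2 + Ce^(-6x)
Applying y(0) = 0: C = 0 - 1/2 = -1/2
Particular solution: y = 1/2 - (1/2)e^(-6x)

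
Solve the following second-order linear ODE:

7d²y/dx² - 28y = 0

Characteristic equation: 7r² - 28 = 0
Divide by 7: r² - 4 = 0
Roots: r = 2, -2 (distinct real)
General solution: y = C₁e^(2x) + C₂e^(-2x)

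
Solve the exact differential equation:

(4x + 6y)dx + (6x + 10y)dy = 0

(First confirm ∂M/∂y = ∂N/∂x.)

Verify exactness: ∂M/∂y = ∂N/∂x ✓
Find F(x,y) such that ∂F/∂x = M, ∂F/∂y = N
Solution: 2x² + 6xy + 5y² = C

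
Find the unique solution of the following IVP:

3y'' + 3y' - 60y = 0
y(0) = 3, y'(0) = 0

General solution: y = C₁e^(4x) + C₂e^(-5x)
Applying ICs: C₁ = 5/3, C₂ = 4/3
Particular solution: y = (5/3)e^(4x) + (4/3)e^(-5x)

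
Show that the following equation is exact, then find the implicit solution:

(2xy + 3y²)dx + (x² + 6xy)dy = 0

Verify exactness: ∂M/∂y = ∂N/∂x ✓
Find F(x,y) such that ∂F/∂x = M, ∂F/∂y = N
Solution: x²y + 3xy² = C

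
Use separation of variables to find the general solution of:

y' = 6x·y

Separating variables and integrating:
ln|y| = 3x^2 + C

General solution: y = Ce^(3x^2)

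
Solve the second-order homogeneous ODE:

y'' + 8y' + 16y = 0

Characteristic equation: r² + 8r + 16 = 0
Factored: (r + 4)² = 0
Repeated root: r = -4
General solution: y = (C₁ + C₂x)e^(-4x)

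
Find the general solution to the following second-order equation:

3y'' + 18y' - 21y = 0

Characteristic equation: 3r² + 18r - 21 = 0
Divide by 3: r² + 6r - 7 = 0
Roots: r = 1, -7 (distinct real)
General solution: y = C₁e^x + C₂e^(-7x)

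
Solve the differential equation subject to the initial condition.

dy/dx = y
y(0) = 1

General solution: y = Ce^x
Applying IC y(0) = 1:
Particular solution: y = e^x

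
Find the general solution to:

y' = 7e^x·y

Separating variables and integrating:
ln|y| = 7e^x + C

General solution: y = Ce^(7e^x)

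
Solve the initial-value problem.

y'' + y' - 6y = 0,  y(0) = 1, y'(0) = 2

General solution: y = C₁e^(2x) + C₂e^(-3x)
Applying ICs: C₁ = 1, C₂ = 0
Particular solution: y = e^(2x)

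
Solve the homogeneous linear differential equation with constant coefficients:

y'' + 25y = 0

Characteristic equation: r² + 25 = 0
Roots: r = ±5i (complex conjugates)
General solution: y = C₁cos(5x) + C₂sin(5x)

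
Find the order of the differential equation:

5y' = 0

The order is 1 (highest derivative is of order 1).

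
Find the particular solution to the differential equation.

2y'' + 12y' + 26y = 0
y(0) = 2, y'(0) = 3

General solution: y = e^(-3x)(C₁cos(2x) + C₂sin(2x))
Complex roots r = -3 ± 2i
Applying ICs: C₁ = 2, C₂ = 9/2
Particular solution: y = e^(-3x)(2cos(2x) + (9/2)sin(2x))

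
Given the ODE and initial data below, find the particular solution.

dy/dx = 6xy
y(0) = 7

General solution: y = Ce^(3x²)
Applying IC y(0) = 7:
Particular solution: y = 7e^(3x²)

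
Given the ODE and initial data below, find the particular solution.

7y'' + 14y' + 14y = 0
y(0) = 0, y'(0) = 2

General solution: y = e^(-x)(C₁cos(x) + C₂sin(x))
Complex roots r = -1 ± i
Applying ICs: C₁ = 0, C₂ = 2
Particular solution: y = e^(-x)(2sin(x))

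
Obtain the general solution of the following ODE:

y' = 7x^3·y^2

Separating variables and integrating:
-1/y = 7x^4/4 + C

General solution: y^-1 = (-7/4)x^4 + C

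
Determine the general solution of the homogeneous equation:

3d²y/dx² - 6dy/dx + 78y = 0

Characteristic equation: 3r² - 6r + 78 = 0
Divide by 3: r² - 2r + 26 = 0
Roots: r = 1 ± 5i (complex conjugates)
General solution: y = e^x(C₁cos(5x) + C₂sin(5x))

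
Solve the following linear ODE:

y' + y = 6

Using integrating factor method:

General solution: y = 6 + Ce^(-x)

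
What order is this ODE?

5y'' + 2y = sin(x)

The order is 2 (highest derivative is of order 2).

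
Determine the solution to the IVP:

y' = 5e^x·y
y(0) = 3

General solution: y = Ce^(5e^x)
Applying IC y(0) = 3:
Particular solution: y = 3e^(5(e^x - 1))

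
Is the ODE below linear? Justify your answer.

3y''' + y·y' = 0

No. Nonlinear (product y·y')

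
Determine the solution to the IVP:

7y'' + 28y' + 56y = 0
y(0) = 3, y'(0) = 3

General solution: y = e^(-2x)(C₁cos(2x) + C₂sin(2x))
Complex roots r = -2 ± 2i
Applying ICs: C₁ = 3, C₂ = 9/2
Particular solution: y = e^(-2x)(3cos(2x) + (9/2)sin(2x))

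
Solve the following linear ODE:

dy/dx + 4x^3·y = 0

Using integrating factor method:

General solution: y = Ce^(-x^4)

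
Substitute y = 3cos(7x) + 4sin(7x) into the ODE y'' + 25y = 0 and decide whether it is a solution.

Verification:
y'' = -147cos(7x) - 196sin(7x)
y'' + 25y ≠ 0 (frequency mismatch: got 49 instead of 25)

No, it is not a solution.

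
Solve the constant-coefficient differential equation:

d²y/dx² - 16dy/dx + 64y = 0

Characteristic equation: r² - 16r + 64 = 0
Factored: (r - 8)² = 0
Repeated root: r = 8
General solution: y = (C₁ + C₂x)e^(8x)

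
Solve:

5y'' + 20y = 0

Characteristic equation: 5r² + 20 = 0
Divide by 5: r² + 4 = 0
Roots: r = ±2i (complex conjugates)
General solution: y = C₁cos(2x) + C₂sin(2x)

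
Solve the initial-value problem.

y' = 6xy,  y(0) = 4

General solution: y = Ce^(3x²)
Applying IC y(0) = 4:
Particular solution: y = 4e^(3x²)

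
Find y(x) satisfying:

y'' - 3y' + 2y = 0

Characteristic equation: r² - 3r + 2 = 0
Roots: r = 2, 1 (distinct real)
General solution: y = C₁e^(2x) + C₂e^x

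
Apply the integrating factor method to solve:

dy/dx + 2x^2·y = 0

Using integrating factor method:

General solution: y = Ce^(-2x^3/3)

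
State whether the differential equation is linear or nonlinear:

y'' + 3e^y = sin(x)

Nonlinear (e^y is nonlinear in y)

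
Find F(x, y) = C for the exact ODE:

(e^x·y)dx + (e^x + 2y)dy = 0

Verify exactness: ∂M/∂y = ∂N/∂x ✓
Find F(x,y) such that ∂F/∂x = M, ∂F/∂y = N
Solution: e^x·y + y² = C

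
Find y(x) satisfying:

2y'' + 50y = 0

Characteristic equation: 2r² + 50 = 0
Divide by 2: r² + 25 = 0
Roots: r = ±5i (complex conjugates)
General solution: y = C₁cos(5x) + C₂sin(5x)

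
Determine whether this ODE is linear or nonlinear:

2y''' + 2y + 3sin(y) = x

Nonlinear (sin(y) is nonlinear in y)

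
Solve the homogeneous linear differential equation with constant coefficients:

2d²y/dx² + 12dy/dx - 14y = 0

Characteristic equation: 2r² + 12r - 14 = 0
Divide by 2: r² + 6r - 7 = 0
Roots: r = 1, -7 (distinct real)
General solution: y = C₁e^x + C₂e^(-7x)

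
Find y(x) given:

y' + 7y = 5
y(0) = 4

General solution: y = 5/7 + Ce^(-7x)
Applying y(0) = 4: C = 4 - 5/7 = 23/7
Particular solution: y = 5/7 + (23/7)e^(-7x)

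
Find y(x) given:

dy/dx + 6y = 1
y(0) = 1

General solution: y = 1/6 + Ce^(-6x)
Applying y(0) = 1: C = 1 - 1/6 = 5/6
Particular solution: y = 1/6 + (5/6)e^(-6x)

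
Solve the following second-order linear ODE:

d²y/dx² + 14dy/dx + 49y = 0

Characteristic equation: r² + 14r + 49 = 0
Factored: (r + 7)² = 0
Repeated root: r = -7
General solution: y = (C₁ + C₂x)e^(-7x)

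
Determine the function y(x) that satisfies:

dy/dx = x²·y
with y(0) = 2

General solution: y = Ce^(x³/3)
Applying IC y(0) = 2:
Particular solution: y = 2e^(x³/3)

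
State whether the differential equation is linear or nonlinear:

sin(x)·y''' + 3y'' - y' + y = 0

Linear (y and its derivatives appear to the first power only, no products of y terms)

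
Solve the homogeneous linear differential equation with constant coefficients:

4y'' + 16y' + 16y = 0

Characteristic equation: 4r² + 16r + 16 = 0
Divide by 4: r² + 4r + 4 = 0
Factored: (r + 2)² = 0
Repeated root: r = -2
General solution: y = (C₁ + C₂x)e^(-2x)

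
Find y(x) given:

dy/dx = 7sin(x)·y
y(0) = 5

General solution: y = Ce^(-7cos(x))
Applying IC y(0) = 5:
Particular solution: y = 5e^(7(1-cos(x)))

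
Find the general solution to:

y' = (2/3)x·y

Separating variables and integrating:
ln|y| = x^2/3 + C

General solution: y = Ce^(x^2/3)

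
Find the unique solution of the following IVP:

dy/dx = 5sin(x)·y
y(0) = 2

General solution: y = Ce^(-5cos(x))
Applying IC y(0) = 2:
Particular solution: y = 2e^(5(1-cos(x)))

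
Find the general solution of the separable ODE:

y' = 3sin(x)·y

Separating variables and integrating:
ln|y| = -3cos(x) + C

General solution: y = Ce^(-3cos(x))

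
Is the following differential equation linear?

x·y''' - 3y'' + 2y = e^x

Yes. Linear (y and its derivatives appear to the first power only, no products of y terms)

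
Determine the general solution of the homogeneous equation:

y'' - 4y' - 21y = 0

Characteristic equation: r² - 4r - 21 = 0
Roots: r = 7, -3 (distinct real)
General solution: y = C₁e^(7x) + C₂e^(-3x)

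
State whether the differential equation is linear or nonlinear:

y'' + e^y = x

Nonlinear (e^y is nonlinear in y)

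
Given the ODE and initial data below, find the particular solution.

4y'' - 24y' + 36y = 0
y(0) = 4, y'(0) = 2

General solution: y = (C₁ + C₂x)e^(3x)
Repeated root r = 3
Applying ICs: C₁ = 4, C₂ = -10
Particular solution: y = (4 - 10x)e^(3x)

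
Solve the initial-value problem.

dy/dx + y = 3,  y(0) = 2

General solution: y = 3 + Ce^(-x)
Applying y(0) = 2: C = 2 - 3 = -1
Particular solution: y = 3 - e^(-x)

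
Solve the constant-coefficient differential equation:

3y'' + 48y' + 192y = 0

Characteristic equation: 3r² + 48r + 192 = 0
Divide by 3: r² + 16r + 64 = 0
Factored: (r + 8)² = 0
Repeated root: r = -8
General solution: y = (C₁ + C₂x)e^(-8x)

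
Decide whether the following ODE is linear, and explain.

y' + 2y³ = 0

Nonlinear (y³ term)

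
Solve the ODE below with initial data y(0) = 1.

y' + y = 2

General solution: y = 2 + Ce^(-x)
Applying y(0) = 1: C = 1 - 2 = -1
Particular solution: y = 2 - e^(-x)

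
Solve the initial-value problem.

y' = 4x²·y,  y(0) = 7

General solution: y = Ce^(4x³/3)
Applying IC y(0) = 7:
Particular solution: y = 7e^(4x³/3)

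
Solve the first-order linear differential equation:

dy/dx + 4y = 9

Using integrating factor method:

General solution: y = 9/4 + Ce^(-4x)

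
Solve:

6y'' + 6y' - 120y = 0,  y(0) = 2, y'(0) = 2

General solution: y = C₁e^(4x) + C₂e^(-5x)
Applying ICs: C₁ = 4/3, C₂ = 2/3
Particular solution: y = (4/3)e^(4x) + (2/3)e^(-5x)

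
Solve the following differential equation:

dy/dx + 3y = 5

Using integrating factor method:

General solution: y = 5/3 + Ce^(-3x)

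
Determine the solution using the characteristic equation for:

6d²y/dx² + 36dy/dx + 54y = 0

Characteristic equation: 6r² + 36r + 54 = 0
Divide by 6: r² + 6r + 9 = 0
Factored: (r + 3)² = 0
Repeated root: r = -3
General solution: y = (C₁ + C₂x)e^(-3x)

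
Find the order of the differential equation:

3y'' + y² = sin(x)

The order is 2 (highest derivative is of order 2).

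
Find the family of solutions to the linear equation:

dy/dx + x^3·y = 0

Using integrating factor method:

General solution: y = Ce^(-x^4/4)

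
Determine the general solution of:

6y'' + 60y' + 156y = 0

Characteristic equation: 6r² + 60r + 156 = 0
Divide by 6: r² + 10r + 26 = 0
Roots: r = -5 ± i (complex conjugates)
General solution: y = e^(-5x)(C₁cos(x) + C₂sin(x))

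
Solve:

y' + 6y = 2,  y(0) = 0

General solution: y = 1/3 + Ce^(-6x)
Applying y(0) = 0: C = 0 - 1/3 = -1/3
Particular solution: y = 1/3 - (1/3)e^(-6x)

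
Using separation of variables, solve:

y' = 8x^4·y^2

Separating variables and integrating:
-1/y = 8x^5/5 + C

General solution: y^-1 = (-8/5)x^5 + C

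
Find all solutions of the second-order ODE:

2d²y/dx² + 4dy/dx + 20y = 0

Characteristic equation: 2r² + 4r + 20 = 0
Divide by 2: r² + 2r + 10 = 0
Roots: r = -1 ± 3i (complex conjugates)
General solution: y = e^(-x)(C₁cos(3x) + C₂sin(3x))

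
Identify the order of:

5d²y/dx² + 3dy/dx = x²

The order is 2 (highest derivative is of order 2).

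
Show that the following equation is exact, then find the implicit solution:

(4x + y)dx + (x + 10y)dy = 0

Verify exactness: ∂M/∂y = ∂N/∂x ✓
Find F(x,y) such that ∂F/∂x = M, ∂F/∂y = N
Solution: 2x² + xy + 5y² = C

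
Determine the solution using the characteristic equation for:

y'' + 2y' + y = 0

Characteristic equation: r² + 2r + 1 = 0
Factored: (r + 1)² = 0
Repeated root: r = -1
General solution: y = (C₁ + C₂x)e^(-x)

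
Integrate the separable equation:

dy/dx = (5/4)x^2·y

Separating variables and integrating:
ln|y| = 5x^3/12 + C

General solution: y = Ce^(5x^3/12)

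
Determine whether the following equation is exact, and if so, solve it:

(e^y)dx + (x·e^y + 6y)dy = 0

Verify exactness: ∂M/∂y = ∂N/∂x ✓
Find F(x,y) such that ∂F/∂x = M, ∂F/∂y = N
Solution: x·e^y + 3y² = C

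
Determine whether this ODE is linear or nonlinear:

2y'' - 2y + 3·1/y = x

Nonlinear (1/y term)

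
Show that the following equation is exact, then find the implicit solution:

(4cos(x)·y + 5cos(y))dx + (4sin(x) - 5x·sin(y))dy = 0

Verify exactness: ∂M/∂y = ∂N/∂x ✓
Find F(x,y) such that ∂F/∂x = M, ∂F/∂y = N
Solution: 4sin(x)·y + 5x·cos(y) = C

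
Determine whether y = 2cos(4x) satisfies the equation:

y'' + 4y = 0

Verification:
y'' = -32cos(4x)
y'' + 4y ≠ 0 (frequency mismatch: got 16 instead of 4)

No, it is not a solution.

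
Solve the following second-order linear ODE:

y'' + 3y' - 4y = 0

Characteristic equation: r² + 3r - 4 = 0
Roots: r = 1, -4 (distinct real)
General solution: y = C₁e^x + C₂e^(-4x)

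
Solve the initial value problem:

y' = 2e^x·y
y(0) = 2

General solution: y = Ce^(2e^x)
Applying IC y(0) = 2:
Particular solution: y = 2e^(2(e^x - 1))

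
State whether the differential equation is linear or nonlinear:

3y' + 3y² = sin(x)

Nonlinear (y² term)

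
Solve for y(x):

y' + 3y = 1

Using integrating factor method:

General solution: y = 1/3 + Ce^(-3x)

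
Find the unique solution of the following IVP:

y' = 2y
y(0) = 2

General solution: y = Ce^(2x)
Applying IC y(0) = 2:
Particular solution: y = 2e^(2x)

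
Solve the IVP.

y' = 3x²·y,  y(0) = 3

General solution: y = Ce^(x³)
Applying IC y(0) = 3:
Particular solution: y = 3e^(x³)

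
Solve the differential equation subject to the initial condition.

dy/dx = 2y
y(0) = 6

General solution: y = Ce^(2x)
Applying IC y(0) = 6:
Particular solution: y = 6e^(2x)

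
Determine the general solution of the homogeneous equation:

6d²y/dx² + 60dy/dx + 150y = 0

Characteristic equation: 6r² + 60r + 150 = 0
Divide by 6: r² + 10r + 25 = 0
Factored: (r + 5)² = 0
Repeated root: r = -5
General solution: y = (C₁ + C₂x)e^(-5x)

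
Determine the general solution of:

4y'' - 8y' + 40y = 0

Characteristic equation: 4r² - 8r + 40 = 0
Divide by 4: r² - 2r + 10 = 0
Roots: r = 1 ± 3i (complex conjugates)
General solution: y = e^x(C₁cos(3x) + C₂sin(3x))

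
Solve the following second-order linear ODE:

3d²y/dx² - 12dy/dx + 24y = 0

Characteristic equation: 3r² - 12r + 24 = 0
Divide by 3: r² - 4r + 8 = 0
Roots: r = 2 ± 2i (complex conjugates)
General solution: y = e^(2x)(C₁cos(2x) + C₂sin(2x))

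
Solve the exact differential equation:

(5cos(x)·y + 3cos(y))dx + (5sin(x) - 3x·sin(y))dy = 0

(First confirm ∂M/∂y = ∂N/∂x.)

Verify exactness: ∂M/∂y = ∂N/∂x ✓
Find F(x,y) such that ∂F/∂x = M, ∂F/∂y = N
Solution: 5sin(x)·y + 3x·cos(y) = C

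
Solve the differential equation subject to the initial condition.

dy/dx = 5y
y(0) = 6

General solution: y = Ce^(5x)
Applying IC y(0) = 6:
Particular solution: y = 6e^(5x)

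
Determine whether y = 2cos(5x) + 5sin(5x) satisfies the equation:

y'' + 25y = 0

Verification:
y'' = -50cos(5x) - 125sin(5x)
y'' + 25y = 0 ✓

Yes, it is a solution.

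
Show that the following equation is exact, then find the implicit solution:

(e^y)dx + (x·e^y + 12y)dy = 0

Verify exactness: ∂M/∂y = ∂N/∂x ✓
Find F(x,y) such that ∂F/∂x = M, ∂F/∂y = N
Solution: x·e^y + 6y² = C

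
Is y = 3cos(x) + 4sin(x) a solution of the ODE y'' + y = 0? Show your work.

Verification:
y'' = -3cos(x) - 4sin(x)
y'' + y = 0 ✓

Yes, it is a solution.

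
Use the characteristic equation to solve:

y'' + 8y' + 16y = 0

Characteristic equation: r² + 8r + 16 = 0
Factored: (r + 4)² = 0
Repeated root: r = -4
General solution: y = (C₁ + C₂x)e^(-4x)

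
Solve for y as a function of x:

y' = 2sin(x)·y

Separating variables and integrating:
ln|y| = -2cos(x) + C

General solution: y = Ce^(-2cos(x))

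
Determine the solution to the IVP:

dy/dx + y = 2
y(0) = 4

General solution: y = 2 + Ce^(-x)
Applying y(0) = 4: C = 4 - 2 = 2
Particular solution: y = 2 + 2e^(-x)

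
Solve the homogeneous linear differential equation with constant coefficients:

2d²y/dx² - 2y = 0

Characteristic equation: 2r² - 2 = 0
Divide by 2: r² - 1 = 0
Roots: r = 1, -1 (distinct real)
General solution: y = C₁e^x + C₂e^(-x)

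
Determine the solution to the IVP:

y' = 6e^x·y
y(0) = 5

General solution: y = Ce^(6e^x)
Applying IC y(0) = 5:
Particular solution: y = 5e^(6(e^x - 1))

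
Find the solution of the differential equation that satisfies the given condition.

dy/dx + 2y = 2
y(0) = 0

General solution: y = 1 + Ce^(-2x)
Applying y(0) = 0: C = 0 - 1 = -1
Particular solution: y = 1 - e^(-2x)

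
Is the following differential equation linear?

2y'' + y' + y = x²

Yes. Linear (y and its derivatives appear to the first power only, no products of y terms)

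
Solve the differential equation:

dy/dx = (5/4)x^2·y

Separating variables and integrating:
ln|y| = 5x^3/12 + C

General solution: y = Ce^(5x^3/12)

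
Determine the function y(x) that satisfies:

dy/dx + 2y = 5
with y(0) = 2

General solution: y = 5/2 + Ce^(-2x)
Applying y(0) = 2: C = 2 - 5/2 = -1/2
Particular solution: y = 5/2 - (1/2)e^(-2x)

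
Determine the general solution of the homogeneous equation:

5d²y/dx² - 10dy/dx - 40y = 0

Characteristic equation: 5r² - 10r - 40 = 0
Divide by 5: r² - 2r - 8 = 0
Roots: r = 4, -2 (distinct real)
General solution: y = C₁e^(4x) + C₂e^(-2x)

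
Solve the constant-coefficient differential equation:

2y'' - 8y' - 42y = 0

Characteristic equation: 2r² - 8r - 42 = 0
Divide by 2: r² - 4r - 21 = 0
Roots: r = 7, -3 (distinct real)
General solution: y = C₁e^(7x) + C₂e^(-3x)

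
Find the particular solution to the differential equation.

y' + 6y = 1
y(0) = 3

General solution: y = 1/6 + Ce^(-6x)
Applying y(0) = 3: C = 3 - 1/6 = 17/6
Particular solution: y = 1/6 + (17/6)e^(-6x)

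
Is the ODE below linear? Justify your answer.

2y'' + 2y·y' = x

No. Nonlinear (product y·y')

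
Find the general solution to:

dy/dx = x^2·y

Separating variables and integrating:
ln|y| = x^3/3 + C

General solution: y = Ce^(x^3/3)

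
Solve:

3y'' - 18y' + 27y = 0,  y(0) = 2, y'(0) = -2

General solution: y = (C₁ + C₂x)e^(3x)
Repeated root r = 3
Applying ICs: C₁ = 2, C₂ = -8
Particular solution: y = (2 - 8x)e^(3x)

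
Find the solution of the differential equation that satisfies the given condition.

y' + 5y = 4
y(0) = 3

General solution: y = 4/5 + Ce^(-5x)
Applying y(0) = 3: C = 3 - 4/5 = 11/5
Particular solution: y = 4/5 + (11/5)e^(-5x)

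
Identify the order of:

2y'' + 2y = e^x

The order is 2 (highest derivative is of order 2).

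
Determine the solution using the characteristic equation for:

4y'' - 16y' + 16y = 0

Characteristic equation: 4r² - 16r + 16 = 0
Divide by 4: r² - 4r + 4 = 0
Factored: (r - 2)² = 0
Repeated root: r = 2
General solution: y = (C₁ + C₂x)e^(2x)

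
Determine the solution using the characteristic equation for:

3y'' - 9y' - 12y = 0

Characteristic equation: 3r² - 9r - 12 = 0
Divide by 3: r² - 3r - 4 = 0
Roots: r = 4, -1 (distinct real)
General solution: y = C₁e^(4x) + C₂e^(-x)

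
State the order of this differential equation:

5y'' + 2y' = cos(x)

The order is 2 (highest derivative is of order 2).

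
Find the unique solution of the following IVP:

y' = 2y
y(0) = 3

General solution: y = Ce^(2x)
Applying IC y(0) = 3:
Particular solution: y = 3e^(2x)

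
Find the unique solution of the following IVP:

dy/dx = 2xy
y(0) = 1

General solution: y = Ce^(x²)
Applying IC y(0) = 1:
Particular solution: y = e^(x²)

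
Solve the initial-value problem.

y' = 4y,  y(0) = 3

General solution: y = Ce^(4x)
Applying IC y(0) = 3:
Particular solution: y = 3e^(4x)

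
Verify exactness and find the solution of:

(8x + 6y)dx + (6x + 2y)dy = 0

Verify exactness: ∂M/∂y = ∂N/∂x ✓
Find F(x,y) such that ∂F/∂x = M, ∂F/∂y = N
Solution: 4x² + 6xy + y² = C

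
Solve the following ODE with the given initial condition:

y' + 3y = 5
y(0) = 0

General solution: y = 5/3 + Ce^(-3x)
Applying y(0) = 0: C = 0 - 5/3 = -5/3
Particular solution: y = 5/3 - (5/3)e^(-3x)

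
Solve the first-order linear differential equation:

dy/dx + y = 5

Using integrating factor method:

General solution: y = 5 + Ce^(-x)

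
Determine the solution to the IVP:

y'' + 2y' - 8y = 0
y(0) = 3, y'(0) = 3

General solution: y = C₁e^(2x) + C₂e^(-4x)
Applying ICs: C₁ = 5/2, C₂ = 1/2
Particular solution: y = (5/2)e^(2x) + (1/2)e^(-4x)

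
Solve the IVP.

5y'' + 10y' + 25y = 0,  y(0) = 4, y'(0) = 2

General solution: y = e^(-x)(C₁cos(2x) + C₂sin(2x))
Complex roots r = -1 ± 2i
Applying ICs: C₁ = 4, C₂ = 3
Particular solution: y = e^(-x)(4cos(2x) + 3sin(2x))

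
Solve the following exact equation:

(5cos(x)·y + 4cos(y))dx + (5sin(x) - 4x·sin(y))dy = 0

Verify exactness: ∂M/∂y = ∂N/∂x ✓
Find F(x,y) such that ∂F/∂x = M, ∂F/∂y = N
Solution: 5sin(x)·y + 4x·cos(y) = C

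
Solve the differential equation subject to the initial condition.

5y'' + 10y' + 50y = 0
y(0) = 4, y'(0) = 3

General solution: y = e^(-x)(C₁cos(3x) + C₂sin(3x))
Complex roots r = -1 ± 3i
Applying ICs: C₁ = 4, C₂ = 7/3
Particular solution: y = e^(-x)(4cos(3x) + (7/3)sin(3x))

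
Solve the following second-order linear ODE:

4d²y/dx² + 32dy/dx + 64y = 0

Characteristic equation: 4r² + 32r + 64 = 0
Divide by 4: r² + 8r + 16 = 0
Factored: (r + 4)² = 0
Repeated root: r = -4
General solution: y = (C₁ + C₂x)e^(-4x)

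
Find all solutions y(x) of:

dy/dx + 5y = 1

Using integrating factor method:

General solution: y = 1/5 + Ce^(-5x)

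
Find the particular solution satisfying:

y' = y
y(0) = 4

General solution: y = Ce^x
Applying IC y(0) = 4:
Particular solution: y = 4e^x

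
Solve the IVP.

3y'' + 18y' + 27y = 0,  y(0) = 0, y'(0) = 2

General solution: y = (C₁ + C₂x)e^(-3x)
Repeated root r = -3
Applying ICs: C₁ = 0, C₂ = 2
Particular solution: y = 2xe^(-3x)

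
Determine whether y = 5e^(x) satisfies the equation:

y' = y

Verification:
y = 5e^(x)
y' = 5e^(x)
y = 5e^(x)
y' = y ✓

Yes, it is a solution.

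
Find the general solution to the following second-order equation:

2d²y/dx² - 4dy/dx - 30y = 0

Characteristic equation: 2r² - 4r - 30 = 0
Divide by 2: r² - 2r - 15 = 0
Roots: r = 5, -3 (distinct real)
General solution: y = C₁e^(5x) + C₂e^(-3x)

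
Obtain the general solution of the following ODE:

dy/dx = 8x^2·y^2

Separating variables and integrating:
-1/y = 8x^3/3 + C

General solution: y^-1 = (-8/3)x^3 + C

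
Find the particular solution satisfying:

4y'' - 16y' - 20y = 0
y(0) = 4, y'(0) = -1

General solution: y = C₁e^(5x) + C₂e^(-x)
Applying ICs: C₁ = 1/2, C₂ = 7/2
Particular solution: y = (1/2)e^(5x) + (7/2)e^(-x)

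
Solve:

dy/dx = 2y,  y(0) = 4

General solution: y = Ce^(2x)
Applying IC y(0) = 4:
Particular solution: y = 4e^(2x)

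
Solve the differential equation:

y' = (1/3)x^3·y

Separating variables and integrating:
ln|y| = x^4/12 + C

General solution: y = Ce^(x^4/12)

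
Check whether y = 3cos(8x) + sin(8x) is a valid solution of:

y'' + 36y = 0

Verification:
y'' = -192cos(8x) - 64sin(8x)
y'' + 36y ≠ 0 (frequency mismatch: got 64 instead of 36)

No, it is not a solution.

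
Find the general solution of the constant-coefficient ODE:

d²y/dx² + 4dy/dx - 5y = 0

Characteristic equation: r² + 4r - 5 = 0
Roots: r = 1, -5 (distinct real)
General solution: y = C₁e^x + C₂e^(-5x)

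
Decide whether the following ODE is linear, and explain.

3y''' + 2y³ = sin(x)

Nonlinear (y³ term)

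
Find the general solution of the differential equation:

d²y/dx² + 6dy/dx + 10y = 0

Characteristic equation: r² + 6r + 10 = 0
Roots: r = -3 ± i (complex conjugates)
General solution: y = e^(-3x)(C₁cos(x) + C₂sin(x))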